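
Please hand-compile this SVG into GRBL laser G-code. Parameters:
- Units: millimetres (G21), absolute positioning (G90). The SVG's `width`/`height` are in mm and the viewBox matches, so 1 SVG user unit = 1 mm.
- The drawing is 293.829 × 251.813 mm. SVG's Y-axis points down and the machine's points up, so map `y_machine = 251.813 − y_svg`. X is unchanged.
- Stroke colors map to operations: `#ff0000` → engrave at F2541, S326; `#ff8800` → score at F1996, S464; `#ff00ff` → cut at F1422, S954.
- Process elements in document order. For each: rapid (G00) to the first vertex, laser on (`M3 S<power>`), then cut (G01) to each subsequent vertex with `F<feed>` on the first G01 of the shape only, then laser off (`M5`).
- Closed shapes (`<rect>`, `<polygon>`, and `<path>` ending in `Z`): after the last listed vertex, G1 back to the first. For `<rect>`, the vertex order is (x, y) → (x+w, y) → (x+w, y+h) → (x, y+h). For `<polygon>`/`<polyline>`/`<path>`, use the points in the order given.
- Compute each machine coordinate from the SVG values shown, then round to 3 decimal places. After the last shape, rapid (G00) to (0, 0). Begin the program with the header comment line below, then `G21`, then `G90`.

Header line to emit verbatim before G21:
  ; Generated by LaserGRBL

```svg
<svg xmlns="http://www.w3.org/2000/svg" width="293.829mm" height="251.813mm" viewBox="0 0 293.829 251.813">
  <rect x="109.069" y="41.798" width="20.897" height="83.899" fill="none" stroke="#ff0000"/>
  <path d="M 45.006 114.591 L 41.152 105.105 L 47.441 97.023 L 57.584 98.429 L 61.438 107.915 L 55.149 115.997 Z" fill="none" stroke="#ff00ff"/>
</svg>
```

; Generated by LaserGRBL
G21
G90
G00 X109.069 Y210.015
M3 S326
G01 X129.966 Y210.015 F2541
G01 X129.966 Y126.116
G01 X109.069 Y126.116
G01 X109.069 Y210.015
M5
G00 X45.006 Y137.222
M3 S954
G01 X41.152 Y146.708 F1422
G01 X47.441 Y154.790
G01 X57.584 Y153.384
G01 X61.438 Y143.898
G01 X55.149 Y135.816
G01 X45.006 Y137.222
M5
G00 X0.000 Y0.000

1 u = 1 mm; y_m = 251.813 − y.

[1] `<rect>` rectangle, #ff0000→engrave S326 F2541: (109.069,210.015) → (129.966,210.015) → (129.966,126.116) → (109.069,126.116) → (109.069,210.015) (closed)

[2] `<path>` regular polygon, #ff00ff→cut S954 F1422: (45.006,137.222) → (41.152,146.708) → (47.441,154.790) → (57.584,153.384) → (61.438,143.898) → (55.149,135.816) → (45.006,137.222) (closed)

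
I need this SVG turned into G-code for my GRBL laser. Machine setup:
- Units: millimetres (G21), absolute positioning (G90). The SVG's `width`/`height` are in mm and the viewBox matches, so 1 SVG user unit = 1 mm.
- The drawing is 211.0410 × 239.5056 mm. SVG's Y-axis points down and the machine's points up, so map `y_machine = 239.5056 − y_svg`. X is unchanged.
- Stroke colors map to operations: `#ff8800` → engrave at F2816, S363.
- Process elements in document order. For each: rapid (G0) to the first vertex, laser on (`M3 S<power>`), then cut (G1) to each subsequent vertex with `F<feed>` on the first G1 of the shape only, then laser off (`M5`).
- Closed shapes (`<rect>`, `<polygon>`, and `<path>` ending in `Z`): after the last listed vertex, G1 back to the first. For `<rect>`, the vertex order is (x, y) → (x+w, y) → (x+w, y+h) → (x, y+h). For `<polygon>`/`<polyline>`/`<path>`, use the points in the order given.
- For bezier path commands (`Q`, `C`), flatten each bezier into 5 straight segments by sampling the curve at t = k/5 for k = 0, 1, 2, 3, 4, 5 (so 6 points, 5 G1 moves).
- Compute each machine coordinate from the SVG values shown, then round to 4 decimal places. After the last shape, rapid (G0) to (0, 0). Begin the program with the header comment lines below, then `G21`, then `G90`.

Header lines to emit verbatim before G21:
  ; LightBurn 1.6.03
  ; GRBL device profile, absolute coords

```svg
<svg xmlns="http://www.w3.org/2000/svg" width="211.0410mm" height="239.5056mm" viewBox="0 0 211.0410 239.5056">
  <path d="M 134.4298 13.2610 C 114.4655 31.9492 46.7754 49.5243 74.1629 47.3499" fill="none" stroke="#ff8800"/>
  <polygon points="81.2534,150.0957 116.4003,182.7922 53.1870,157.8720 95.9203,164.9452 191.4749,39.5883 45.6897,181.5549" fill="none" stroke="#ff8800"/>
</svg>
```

1 u = 1 mm; y_m = 239.5056 − y.

[1] `<path>` cubic bezier, #ff8800→engrave S363 F2816: (134.4298,226.2446) → (117.8666,215.3143) → (96.7037,205.5458) → (77.7957,197.8335) → (67.9973,193.0719) → (74.1629,192.1557)

[2] `<polygon>` closed polygon, #ff8800→engrave S363 F2816: (81.2534,89.4099) → (116.4003,56.7134) → (53.1870,81.6336) → (95.9203,74.5604) → (191.4749,199.9173) → (45.6897,57.9507) → (81.2534,89.4099) (closed)

; LightBurn 1.6.03
; GRBL device profile, absolute coords
G21
G90
G0 X134.4298 Y226.2446
M3 S363
G1 X117.8666 Y215.3143 F2816
G1 X96.7037 Y205.5458
G1 X77.7957 Y197.8335
G1 X67.9973 Y193.0719
G1 X74.1629 Y192.1557
M5
G0 X81.2534 Y89.4099
M3 S363
G1 X116.4003 Y56.7134 F2816
G1 X53.1870 Y81.6336
G1 X95.9203 Y74.5604
G1 X191.4749 Y199.9173
G1 X45.6897 Y57.9507
G1 X81.2534 Y89.4099
M5
G0 X0.0000 Y0.0000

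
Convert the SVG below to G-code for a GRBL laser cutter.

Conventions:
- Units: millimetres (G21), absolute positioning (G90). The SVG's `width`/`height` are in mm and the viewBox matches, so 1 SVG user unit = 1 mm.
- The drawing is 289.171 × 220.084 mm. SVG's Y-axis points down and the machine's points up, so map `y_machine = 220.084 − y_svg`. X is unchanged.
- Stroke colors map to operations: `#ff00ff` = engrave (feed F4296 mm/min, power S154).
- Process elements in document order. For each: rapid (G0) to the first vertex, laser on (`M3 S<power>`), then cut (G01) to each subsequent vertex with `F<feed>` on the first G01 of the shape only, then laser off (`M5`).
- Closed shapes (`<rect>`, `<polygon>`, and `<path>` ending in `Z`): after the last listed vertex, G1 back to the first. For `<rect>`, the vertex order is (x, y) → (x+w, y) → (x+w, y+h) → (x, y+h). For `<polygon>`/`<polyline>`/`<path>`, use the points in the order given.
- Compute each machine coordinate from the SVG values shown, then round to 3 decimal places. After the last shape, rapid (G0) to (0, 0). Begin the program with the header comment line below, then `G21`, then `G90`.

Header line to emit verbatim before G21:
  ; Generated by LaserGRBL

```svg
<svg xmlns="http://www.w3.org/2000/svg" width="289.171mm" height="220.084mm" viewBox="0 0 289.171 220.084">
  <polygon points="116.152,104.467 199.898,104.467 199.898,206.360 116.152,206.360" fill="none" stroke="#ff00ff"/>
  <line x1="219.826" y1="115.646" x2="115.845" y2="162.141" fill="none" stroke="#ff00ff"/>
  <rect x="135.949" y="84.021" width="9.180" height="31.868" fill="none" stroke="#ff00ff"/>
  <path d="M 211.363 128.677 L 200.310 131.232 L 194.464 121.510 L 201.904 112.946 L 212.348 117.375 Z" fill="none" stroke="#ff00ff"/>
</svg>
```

; Generated by LaserGRBL
G21
G90
G0 X116.152 Y115.617
M3 S154
G01 X199.898 Y115.617 F4296
G01 X199.898 Y13.724
G01 X116.152 Y13.724
G01 X116.152 Y115.617
M5
G0 X219.826 Y104.438
M3 S154
G01 X115.845 Y57.943 F4296
M5
G0 X135.949 Y136.063
M3 S154
G01 X145.129 Y136.063 F4296
G01 X145.129 Y104.195
G01 X135.949 Y104.195
G01 X135.949 Y136.063
M5
G0 X211.363 Y91.407
M3 S154
G01 X200.310 Y88.852 F4296
G01 X194.464 Y98.574
G01 X201.904 Y107.138
G01 X212.348 Y102.709
G01 X211.363 Y91.407
M5
G0 X0.000 Y0.000

1 u = 1 mm; y_m = 220.084 − y.

[1] `<polygon>` rectangle, #ff00ff→engrave S154 F4296: (116.152,115.617) → (199.898,115.617) → (199.898,13.724) → (116.152,13.724) → (116.152,115.617) (closed)

[2] `<line>` line segment, #ff00ff→engrave S154 F4296: (219.826,104.438) → (115.845,57.943)

[3] `<rect>` rectangle, #ff00ff→engrave S154 F4296: (135.949,136.063) → (145.129,136.063) → (145.129,104.195) → (135.949,104.195) → (135.949,136.063) (closed)

[4] `<path>` regular polygon, #ff00ff→engrave S154 F4296: (211.363,91.407) → (200.310,88.852) → (194.464,98.574) → (201.904,107.138) → (212.348,102.709) → (211.363,91.407) (closed)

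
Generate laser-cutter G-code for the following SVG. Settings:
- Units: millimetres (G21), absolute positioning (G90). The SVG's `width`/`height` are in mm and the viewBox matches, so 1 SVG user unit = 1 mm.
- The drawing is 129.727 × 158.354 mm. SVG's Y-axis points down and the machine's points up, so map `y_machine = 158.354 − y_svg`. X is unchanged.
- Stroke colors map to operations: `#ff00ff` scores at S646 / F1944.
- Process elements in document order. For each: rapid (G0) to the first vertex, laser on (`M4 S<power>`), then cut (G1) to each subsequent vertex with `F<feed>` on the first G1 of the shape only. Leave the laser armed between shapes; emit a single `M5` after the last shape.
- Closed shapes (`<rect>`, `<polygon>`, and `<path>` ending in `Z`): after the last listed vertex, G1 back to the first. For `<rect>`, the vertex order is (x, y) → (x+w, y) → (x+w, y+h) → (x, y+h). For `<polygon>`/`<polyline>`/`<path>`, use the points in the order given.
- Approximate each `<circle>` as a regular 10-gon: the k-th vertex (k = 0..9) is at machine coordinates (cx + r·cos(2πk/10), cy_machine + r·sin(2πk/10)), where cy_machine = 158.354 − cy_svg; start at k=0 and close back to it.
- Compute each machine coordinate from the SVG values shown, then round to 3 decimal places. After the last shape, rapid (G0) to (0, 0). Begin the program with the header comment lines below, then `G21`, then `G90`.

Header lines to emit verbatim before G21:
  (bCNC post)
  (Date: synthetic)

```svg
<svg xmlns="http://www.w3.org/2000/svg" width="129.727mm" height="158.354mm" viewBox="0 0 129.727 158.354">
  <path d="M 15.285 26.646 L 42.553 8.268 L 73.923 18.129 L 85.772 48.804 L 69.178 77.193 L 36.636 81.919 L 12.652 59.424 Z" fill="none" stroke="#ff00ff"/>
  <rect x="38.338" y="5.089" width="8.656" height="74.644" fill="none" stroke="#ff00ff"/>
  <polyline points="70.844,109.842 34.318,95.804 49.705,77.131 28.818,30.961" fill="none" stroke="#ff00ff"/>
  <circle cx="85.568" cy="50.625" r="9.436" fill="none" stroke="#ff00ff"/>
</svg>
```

(bCNC post)
(Date: synthetic)
G21
G90
G0 X15.285 Y131.708
M4 S646
G1 X42.553 Y150.086 F1944
G1 X73.923 Y140.225
G1 X85.772 Y109.550
G1 X69.178 Y81.161
G1 X36.636 Y76.435
G1 X12.652 Y98.930
G1 X15.285 Y131.708
G0 X38.338 Y153.265
M4 S646
G1 X46.994 Y153.265 F1944
G1 X46.994 Y78.621
G1 X38.338 Y78.621
G1 X38.338 Y153.265
G0 X70.844 Y48.512
M4 S646
G1 X34.318 Y62.550 F1944
G1 X49.705 Y81.223
G1 X28.818 Y127.393
G0 X95.004 Y107.729
M4 S646
G1 X93.202 Y113.275 F1944
G1 X88.484 Y116.703
G1 X82.652 Y116.703
G1 X77.934 Y113.275
G1 X76.132 Y107.729
G1 X77.934 Y102.183
G1 X82.652 Y98.755
G1 X88.484 Y98.755
G1 X93.202 Y102.183
G1 X95.004 Y107.729
M5
G0 X0.000 Y0.000

viewBox `0 0 129.727 158.354` with mm width/height → 1 unit = 1 mm. Flip: y_m = 158.354 − y_svg.

**Shape 1** — `<path>` regular polygon, stroke `#ff00ff` → score (S646, F1944). Machine vertices: (15.285,131.708) → (42.553,150.086) → (73.923,140.225) → (85.772,109.550) → (69.178,81.161) → (36.636,76.435) → (12.652,98.930) → (15.285,131.708). Closed: final G1 returns to the first vertex.

**Shape 2** — `<rect>` rectangle, stroke `#ff00ff` → score (S646, F1944). Machine vertices: (38.338,153.265) → (46.994,153.265) → (46.994,78.621) → (38.338,78.621) → (38.338,153.265). Closed: final G1 returns to the first vertex.

**Shape 3** — `<polyline>` open polyline, stroke `#ff00ff` → score (S646, F1944). Machine vertices: (70.844,48.512) → (34.318,62.550) → (49.705,81.223) → (28.818,127.393). Open path.

**Shape 4** — `<circle>` circle, stroke `#ff00ff` → score (S646, F1944). Machine vertices: (95.004,107.729) → (93.202,113.275) → (88.484,116.703) → (82.652,116.703) → (77.934,113.275) → (76.132,107.729) → (77.934,102.183) → (82.652,98.755) → (88.484,98.755) → (93.202,102.183) → (95.004,107.729). Closed: final G1 returns to the first vertex.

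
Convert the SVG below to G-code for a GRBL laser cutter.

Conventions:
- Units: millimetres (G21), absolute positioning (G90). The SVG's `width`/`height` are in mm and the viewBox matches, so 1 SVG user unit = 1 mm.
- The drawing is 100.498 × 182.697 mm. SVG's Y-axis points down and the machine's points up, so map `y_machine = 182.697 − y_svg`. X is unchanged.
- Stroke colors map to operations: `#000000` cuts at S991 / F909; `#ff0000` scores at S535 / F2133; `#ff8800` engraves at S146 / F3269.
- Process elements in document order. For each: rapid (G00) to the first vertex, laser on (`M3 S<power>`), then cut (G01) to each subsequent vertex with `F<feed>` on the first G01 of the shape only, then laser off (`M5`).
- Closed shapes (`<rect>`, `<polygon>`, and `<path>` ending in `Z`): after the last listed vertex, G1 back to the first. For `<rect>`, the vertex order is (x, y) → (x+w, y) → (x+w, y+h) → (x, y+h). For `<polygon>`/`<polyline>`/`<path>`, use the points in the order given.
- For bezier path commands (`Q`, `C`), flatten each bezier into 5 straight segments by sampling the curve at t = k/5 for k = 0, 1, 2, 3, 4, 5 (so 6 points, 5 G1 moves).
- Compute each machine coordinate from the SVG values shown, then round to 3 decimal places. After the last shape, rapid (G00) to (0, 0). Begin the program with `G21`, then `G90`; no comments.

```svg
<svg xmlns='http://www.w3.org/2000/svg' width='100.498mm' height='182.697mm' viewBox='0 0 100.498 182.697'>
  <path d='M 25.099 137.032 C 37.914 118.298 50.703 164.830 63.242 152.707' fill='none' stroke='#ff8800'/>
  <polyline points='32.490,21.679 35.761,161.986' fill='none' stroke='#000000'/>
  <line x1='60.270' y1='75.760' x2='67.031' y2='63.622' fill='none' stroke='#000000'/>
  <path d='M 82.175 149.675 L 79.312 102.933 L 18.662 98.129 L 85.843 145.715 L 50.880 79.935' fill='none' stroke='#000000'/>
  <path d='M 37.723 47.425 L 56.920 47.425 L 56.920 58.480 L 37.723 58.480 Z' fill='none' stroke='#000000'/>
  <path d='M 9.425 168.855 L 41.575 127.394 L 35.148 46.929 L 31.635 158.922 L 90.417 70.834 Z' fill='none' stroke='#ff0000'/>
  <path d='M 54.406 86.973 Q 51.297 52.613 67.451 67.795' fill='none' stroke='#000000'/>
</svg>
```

G21
G90
G00 X25.099 Y45.665
M3 S146
G01 X32.783 Y50.065 F3269
G01 X40.450 Y44.749
G01 X48.090 Y35.666
G01 X55.690 Y28.763
G01 X63.242 Y29.990
M5
G00 X32.490 Y161.018
M3 S991
G01 X35.761 Y20.711 F909
M5
G00 X60.270 Y106.937
M3 S991
G01 X67.031 Y119.075 F909
M5
G00 X82.175 Y33.022
M3 S991
G01 X79.312 Y79.764 F909
G01 X18.662 Y84.568
G01 X85.843 Y36.982
G01 X50.880 Y102.762
M5
G00 X37.723 Y135.272
M3 S991
G01 X56.920 Y135.272 F909
G01 X56.920 Y124.217
G01 X37.723 Y124.217
G01 X37.723 Y135.272
M5
G00 X9.425 Y13.842
M3 S535
G01 X41.575 Y55.303 F2133
G01 X35.148 Y135.768
G01 X31.635 Y23.775
G01 X90.417 Y111.863
G01 X9.425 Y13.842
M5
G00 X54.406 Y95.724
M3 S991
G01 X53.933 Y107.486 F909
G01 X55.001 Y115.285
G01 X57.610 Y119.121
G01 X61.760 Y118.993
G01 X67.451 Y114.902
M5
G00 X0.000 Y0.000

Since the viewBox matches the mm dimensions, user units are millimetres directly. The only transform is the Y-flip y_m = 182.697 − y_svg.

Shape 1 is a cubic bezier drawn with `<path>`. Its stroke #ff8800 means engrave at S146, F3269. After flipping Y the toolpath is (25.099,45.665) → (32.783,50.065) → (40.450,44.749) → (48.090,35.666) → (55.690,28.763) → (63.242,29.990).

Shape 2 is a line segment drawn with `<polyline>`. Its stroke #000000 means cut at S991, F909. After flipping Y the toolpath is (32.490,161.018) → (35.761,20.711).

Shape 3 is a line segment drawn with `<line>`. Its stroke #000000 means cut at S991, F909. After flipping Y the toolpath is (60.270,106.937) → (67.031,119.075).

Shape 4 is a open polyline drawn with `<path>`. Its stroke #000000 means cut at S991, F909. After flipping Y the toolpath is (82.175,33.022) → (79.312,79.764) → (18.662,84.568) → (85.843,36.982) → (50.880,102.762).

Shape 5 is a rectangle drawn with `<path>`. Its stroke #000000 means cut at S991, F909. After flipping Y the toolpath is (37.723,135.272) → (56.920,135.272) → (56.920,124.217) → (37.723,124.217) → (37.723,135.272), returning to the start.

Shape 6 is a closed polygon drawn with `<path>`. Its stroke #ff0000 means score at S535, F2133. After flipping Y the toolpath is (9.425,13.842) → (41.575,55.303) → (35.148,135.768) → (31.635,23.775) → (90.417,111.863) → (9.425,13.842), returning to the start.

Shape 7 is a quadratic bezier drawn with `<path>`. Its stroke #000000 means cut at S991, F909. After flipping Y the toolpath is (54.406,95.724) → (53.933,107.486) → (55.001,115.285) → (57.610,119.121) → (61.760,118.993) → (67.451,114.902).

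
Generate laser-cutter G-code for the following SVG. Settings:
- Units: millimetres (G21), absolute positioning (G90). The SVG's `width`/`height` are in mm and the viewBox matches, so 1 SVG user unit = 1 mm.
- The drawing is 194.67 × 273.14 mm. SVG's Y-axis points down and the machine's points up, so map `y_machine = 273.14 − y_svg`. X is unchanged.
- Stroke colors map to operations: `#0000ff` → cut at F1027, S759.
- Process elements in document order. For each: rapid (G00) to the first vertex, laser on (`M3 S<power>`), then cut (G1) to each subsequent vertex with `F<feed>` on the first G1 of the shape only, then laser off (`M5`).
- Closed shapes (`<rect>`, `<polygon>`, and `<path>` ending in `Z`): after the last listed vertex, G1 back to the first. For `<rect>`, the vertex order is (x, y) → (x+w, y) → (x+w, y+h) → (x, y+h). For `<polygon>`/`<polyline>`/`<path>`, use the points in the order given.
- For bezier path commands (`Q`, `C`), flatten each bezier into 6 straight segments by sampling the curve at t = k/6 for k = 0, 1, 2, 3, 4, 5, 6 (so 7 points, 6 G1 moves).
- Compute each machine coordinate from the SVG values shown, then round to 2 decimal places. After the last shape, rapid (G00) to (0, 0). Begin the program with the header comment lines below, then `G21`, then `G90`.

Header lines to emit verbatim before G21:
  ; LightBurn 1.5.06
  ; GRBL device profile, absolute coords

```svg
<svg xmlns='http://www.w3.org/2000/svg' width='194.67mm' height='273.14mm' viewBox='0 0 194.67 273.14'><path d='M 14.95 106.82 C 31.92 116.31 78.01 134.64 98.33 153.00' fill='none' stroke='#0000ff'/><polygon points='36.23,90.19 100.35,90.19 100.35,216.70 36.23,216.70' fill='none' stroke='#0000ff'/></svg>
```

; LightBurn 1.5.06
; GRBL device profile, absolute coords
G21
G90
G00 X14.95 Y166.32
M3 S759
G1 X25.61 Y160.88 F1027
G1 X39.59 Y154.21
G1 X55.38 Y146.56
G1 X71.45 Y138.16
G1 X86.28 Y129.28
G1 X98.33 Y120.14
M5
G00 X36.23 Y182.95
M3 S759
G1 X100.35 Y182.95 F1027
G1 X100.35 Y56.44
G1 X36.23 Y56.44
G1 X36.23 Y182.95
M5
G00 X0.00 Y0.00

1 u = 1 mm; y_m = 273.14 − y.

[1] `<path>` cubic bezier, #0000ff→cut S759 F1027: (14.95,166.32) → (25.61,160.88) → (39.59,154.21) → (55.38,146.56) → (71.45,138.16) → (86.28,129.28) → (98.33,120.14)

[2] `<polygon>` rectangle, #0000ff→cut S759 F1027: (36.23,182.95) → (100.35,182.95) → (100.35,56.44) → (36.23,56.44) → (36.23,182.95) (closed)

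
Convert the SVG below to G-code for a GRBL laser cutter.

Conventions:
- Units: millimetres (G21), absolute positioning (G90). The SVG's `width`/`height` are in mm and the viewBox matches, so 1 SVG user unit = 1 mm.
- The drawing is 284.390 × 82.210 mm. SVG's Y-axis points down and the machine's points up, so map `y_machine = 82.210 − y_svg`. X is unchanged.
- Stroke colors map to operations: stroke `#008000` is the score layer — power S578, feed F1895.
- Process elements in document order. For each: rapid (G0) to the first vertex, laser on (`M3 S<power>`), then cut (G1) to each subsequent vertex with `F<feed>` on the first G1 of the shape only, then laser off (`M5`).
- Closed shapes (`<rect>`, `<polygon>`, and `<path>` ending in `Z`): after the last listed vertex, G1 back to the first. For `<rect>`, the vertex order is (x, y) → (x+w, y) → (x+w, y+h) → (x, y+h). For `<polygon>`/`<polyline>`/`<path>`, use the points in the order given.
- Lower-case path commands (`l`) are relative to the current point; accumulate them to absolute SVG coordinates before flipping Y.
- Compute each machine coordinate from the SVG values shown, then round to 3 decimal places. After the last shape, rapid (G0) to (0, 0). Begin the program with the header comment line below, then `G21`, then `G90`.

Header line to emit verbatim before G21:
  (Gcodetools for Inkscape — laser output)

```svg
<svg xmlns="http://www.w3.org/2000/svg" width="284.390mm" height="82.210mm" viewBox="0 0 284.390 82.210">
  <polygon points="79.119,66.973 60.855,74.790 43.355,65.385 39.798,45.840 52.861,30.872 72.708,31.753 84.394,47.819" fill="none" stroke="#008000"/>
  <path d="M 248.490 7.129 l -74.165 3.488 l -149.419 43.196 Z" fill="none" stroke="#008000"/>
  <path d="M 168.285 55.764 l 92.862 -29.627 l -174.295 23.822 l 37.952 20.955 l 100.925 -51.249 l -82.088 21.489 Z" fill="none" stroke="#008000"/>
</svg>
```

(Gcodetools for Inkscape — laser output)
G21
G90
G0 X79.119 Y15.237
M3 S578
G1 X60.855 Y7.420 F1895
G1 X43.355 Y16.825
G1 X39.798 Y36.370
G1 X52.861 Y51.338
G1 X72.708 Y50.457
G1 X84.394 Y34.391
G1 X79.119 Y15.237
M5
G0 X248.490 Y75.081
M3 S578
G1 X174.325 Y71.593 F1895
G1 X24.906 Y28.397
G1 X248.490 Y75.081
M5
G0 X168.285 Y26.446
M3 S578
G1 X261.147 Y56.073 F1895
G1 X86.852 Y32.251
G1 X124.804 Y11.296
G1 X225.729 Y62.545
G1 X143.641 Y41.056
G1 X168.285 Y26.446
M5
G0 X0.000 Y0.000

viewBox `0 0 284.390 82.210` with mm width/height → 1 unit = 1 mm. Flip: y_m = 82.210 − y_svg.

**Shape 1** — `<polygon>` regular polygon, stroke `#008000` → score (S578, F1895). Machine vertices: (79.119,15.237) → (60.855,7.420) → (43.355,16.825) → (39.798,36.370) → (52.861,51.338) → (72.708,50.457) → (84.394,34.391) → (79.119,15.237). Closed: final G1 returns to the first vertex.

**Shape 2** — `<path>` closed polygon, stroke `#008000` → score (S578, F1895). Machine vertices: (248.490,75.081) → (174.325,71.593) → (24.906,28.397) → (248.490,75.081). Closed: final G1 returns to the first vertex.

**Shape 3** — `<path>` closed polygon, stroke `#008000` → score (S578, F1895). Machine vertices: (168.285,26.446) → (261.147,56.073) → (86.852,32.251) → (124.804,11.296) → (225.729,62.545) → (143.641,41.056) → (168.285,26.446). Closed: final G1 returns to the first vertex.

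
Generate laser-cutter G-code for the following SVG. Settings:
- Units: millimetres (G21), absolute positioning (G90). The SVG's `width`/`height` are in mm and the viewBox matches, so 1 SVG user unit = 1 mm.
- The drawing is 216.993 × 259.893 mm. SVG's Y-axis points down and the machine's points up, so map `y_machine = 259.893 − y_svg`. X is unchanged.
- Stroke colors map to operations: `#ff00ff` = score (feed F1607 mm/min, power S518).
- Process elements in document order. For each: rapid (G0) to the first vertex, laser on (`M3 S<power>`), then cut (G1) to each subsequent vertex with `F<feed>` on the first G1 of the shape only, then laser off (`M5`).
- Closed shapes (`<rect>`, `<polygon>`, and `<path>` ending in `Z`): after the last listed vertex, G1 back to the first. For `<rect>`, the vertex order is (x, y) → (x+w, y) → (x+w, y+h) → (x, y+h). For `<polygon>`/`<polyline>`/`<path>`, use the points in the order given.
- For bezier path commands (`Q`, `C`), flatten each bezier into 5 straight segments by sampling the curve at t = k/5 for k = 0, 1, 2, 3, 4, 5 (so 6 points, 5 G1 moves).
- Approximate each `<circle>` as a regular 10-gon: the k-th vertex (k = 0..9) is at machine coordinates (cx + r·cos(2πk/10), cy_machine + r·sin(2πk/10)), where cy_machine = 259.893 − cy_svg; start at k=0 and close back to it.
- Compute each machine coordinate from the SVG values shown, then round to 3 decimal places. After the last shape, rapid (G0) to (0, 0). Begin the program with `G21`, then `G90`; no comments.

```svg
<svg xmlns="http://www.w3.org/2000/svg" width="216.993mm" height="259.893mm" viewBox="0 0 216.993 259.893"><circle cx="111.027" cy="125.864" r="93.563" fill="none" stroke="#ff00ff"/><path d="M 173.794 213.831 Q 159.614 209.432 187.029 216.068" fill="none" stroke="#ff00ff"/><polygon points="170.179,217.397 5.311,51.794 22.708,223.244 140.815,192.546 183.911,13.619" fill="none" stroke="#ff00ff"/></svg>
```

G21
G90
G0 X204.590 Y134.029
M3 S518
G1 X186.721 Y189.024 F1607
G1 X139.940 Y223.013
G1 X82.114 Y223.013
G1 X35.333 Y189.024
G1 X17.464 Y134.029
G1 X35.333 Y79.034
G1 X82.114 Y45.045
G1 X139.940 Y45.045
G1 X186.721 Y79.034
G1 X204.590 Y134.029
M5
G0 X173.794 Y46.062
M3 S518
G1 X169.786 Y47.380 F1607
G1 X169.105 Y47.816
G1 X171.752 Y47.368
G1 X177.727 Y46.038
G1 X187.029 Y43.825
M5
G0 X170.179 Y42.496
M3 S518
G1 X5.311 Y208.099 F1607
G1 X22.708 Y36.649
G1 X140.815 Y67.347
G1 X183.911 Y246.274
G1 X170.179 Y42.496
M5
G0 X0.000 Y0.000

viewBox `0 0 216.993 259.893` with mm width/height → 1 unit = 1 mm. Flip: y_m = 259.893 − y_svg.

**Shape 1** — `<circle>` circle, stroke `#ff00ff` → score (S518, F1607). Machine vertices: (204.590,134.029) → (186.721,189.024) → (139.940,223.013) → (82.114,223.013) → (35.333,189.024) → (17.464,134.029) → (35.333,79.034) → (82.114,45.045) → (139.940,45.045) → (186.721,79.034) → (204.590,134.029). Closed: final G1 returns to the first vertex.

**Shape 2** — `<path>` quadratic bezier, stroke `#ff00ff` → score (S518, F1607). Control points (SVG): P0=(173.794,213.831), P1=(159.614,209.432), P2=(187.029,216.068); sampled at t=k/5. Machine vertices: (173.794,46.062) → (169.786,47.380) → (169.105,47.816) → (171.752,47.368) → (177.727,46.038) → (187.029,43.825). Open path.

**Shape 3** — `<polygon>` closed polygon, stroke `#ff00ff` → score (S518, F1607). Machine vertices: (170.179,42.496) → (5.311,208.099) → (22.708,36.649) → (140.815,67.347) → (183.911,246.274) → (170.179,42.496). Closed: final G1 returns to the first vertex.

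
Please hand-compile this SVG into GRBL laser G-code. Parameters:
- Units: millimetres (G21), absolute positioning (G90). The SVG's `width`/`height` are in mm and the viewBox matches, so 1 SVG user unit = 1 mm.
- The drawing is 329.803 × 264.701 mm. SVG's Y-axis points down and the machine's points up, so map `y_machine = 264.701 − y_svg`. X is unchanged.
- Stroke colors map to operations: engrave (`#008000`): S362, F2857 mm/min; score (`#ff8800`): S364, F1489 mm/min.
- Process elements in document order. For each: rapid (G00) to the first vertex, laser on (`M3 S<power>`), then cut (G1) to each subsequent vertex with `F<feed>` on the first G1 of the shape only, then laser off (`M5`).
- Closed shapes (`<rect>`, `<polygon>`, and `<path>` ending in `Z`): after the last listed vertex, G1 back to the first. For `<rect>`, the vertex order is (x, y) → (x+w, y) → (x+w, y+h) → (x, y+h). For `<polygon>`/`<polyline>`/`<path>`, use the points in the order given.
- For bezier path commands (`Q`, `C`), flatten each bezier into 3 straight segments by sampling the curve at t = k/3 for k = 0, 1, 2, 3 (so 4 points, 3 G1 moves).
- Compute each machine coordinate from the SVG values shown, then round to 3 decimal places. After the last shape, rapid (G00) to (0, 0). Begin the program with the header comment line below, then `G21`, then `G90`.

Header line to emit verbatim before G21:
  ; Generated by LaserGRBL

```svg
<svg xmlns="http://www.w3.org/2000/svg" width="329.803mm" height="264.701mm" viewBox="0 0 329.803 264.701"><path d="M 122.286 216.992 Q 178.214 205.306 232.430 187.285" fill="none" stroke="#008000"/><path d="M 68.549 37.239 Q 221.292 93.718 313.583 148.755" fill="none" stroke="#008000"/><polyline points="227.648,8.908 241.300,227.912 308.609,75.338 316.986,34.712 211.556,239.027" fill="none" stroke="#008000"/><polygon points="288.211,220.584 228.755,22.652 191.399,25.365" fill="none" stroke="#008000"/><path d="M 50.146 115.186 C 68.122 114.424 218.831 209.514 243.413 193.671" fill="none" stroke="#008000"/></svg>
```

; Generated by LaserGRBL
G21
G90
G00 X122.286 Y47.709
M3 S362
G1 X159.381 Y56.204 F2857
G1 X196.096 Y66.106
G1 X232.430 Y77.416
M5
G00 X68.549 Y227.462
M3 S362
G1 X163.661 Y189.970 F2857
G1 X245.339 Y152.798
G1 X313.583 Y115.946
M5
G00 X227.648 Y255.793
M3 S362
G1 X241.300 Y36.789 F2857
G1 X308.609 Y189.363
G1 X316.986 Y229.989
G1 X211.556 Y25.674
M5
G00 X288.211 Y44.117
M3 S362
G1 X228.755 Y242.049 F2857
G1 X191.399 Y239.336
G1 X288.211 Y44.117
M5
G00 X50.146 Y149.515
M3 S362
G1 X102.779 Y125.985 F2857
G1 X186.376 Y84.506
G1 X243.413 Y71.030
M5
G00 X0.000 Y0.000

1 u = 1 mm; y_m = 264.701 − y.

[1] `<path>` quadratic bezier, #008000→engrave S362 F2857: (122.286,47.709) → (159.381,56.204) → (196.096,66.106) → (232.430,77.416)

[2] `<path>` quadratic bezier, #008000→engrave S362 F2857: (68.549,227.462) → (163.661,189.970) → (245.339,152.798) → (313.583,115.946)

[3] `<polyline>` open polyline, #008000→engrave S362 F2857: (227.648,255.793) → (241.300,36.789) → (308.609,189.363) → (316.986,229.989) → (211.556,25.674)

[4] `<polygon>` closed polygon, #008000→engrave S362 F2857: (288.211,44.117) → (228.755,242.049) → (191.399,239.336) → (288.211,44.117) (closed)

[5] `<path>` cubic bezier, #008000→engrave S362 F2857: (50.146,149.515) → (102.779,125.985) → (186.376,84.506) → (243.413,71.030)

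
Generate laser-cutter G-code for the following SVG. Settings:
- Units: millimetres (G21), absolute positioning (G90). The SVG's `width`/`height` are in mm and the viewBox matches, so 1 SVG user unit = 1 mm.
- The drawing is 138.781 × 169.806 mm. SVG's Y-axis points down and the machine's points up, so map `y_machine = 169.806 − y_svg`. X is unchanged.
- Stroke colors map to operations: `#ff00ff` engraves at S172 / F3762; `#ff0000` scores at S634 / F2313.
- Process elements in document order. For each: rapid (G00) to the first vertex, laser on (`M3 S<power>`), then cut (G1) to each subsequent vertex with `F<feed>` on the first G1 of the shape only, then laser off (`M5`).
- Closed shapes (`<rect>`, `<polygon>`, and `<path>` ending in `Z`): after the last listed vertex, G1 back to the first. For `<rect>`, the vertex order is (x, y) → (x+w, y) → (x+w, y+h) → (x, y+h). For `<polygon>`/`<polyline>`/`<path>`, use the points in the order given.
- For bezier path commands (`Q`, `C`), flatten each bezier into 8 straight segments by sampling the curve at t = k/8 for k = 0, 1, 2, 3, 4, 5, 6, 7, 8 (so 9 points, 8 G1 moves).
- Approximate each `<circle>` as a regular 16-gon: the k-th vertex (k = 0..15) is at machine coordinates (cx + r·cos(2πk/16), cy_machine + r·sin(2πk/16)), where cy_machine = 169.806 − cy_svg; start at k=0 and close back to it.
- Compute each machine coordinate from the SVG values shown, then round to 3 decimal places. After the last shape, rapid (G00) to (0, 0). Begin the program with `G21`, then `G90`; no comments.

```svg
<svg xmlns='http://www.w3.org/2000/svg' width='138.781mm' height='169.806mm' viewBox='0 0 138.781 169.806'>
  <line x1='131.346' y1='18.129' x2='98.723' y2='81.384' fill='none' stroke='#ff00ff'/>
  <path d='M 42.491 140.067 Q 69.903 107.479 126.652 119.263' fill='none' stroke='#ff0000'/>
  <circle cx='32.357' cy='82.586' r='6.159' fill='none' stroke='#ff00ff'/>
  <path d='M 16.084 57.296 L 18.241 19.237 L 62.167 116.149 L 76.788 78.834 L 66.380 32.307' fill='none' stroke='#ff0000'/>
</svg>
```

G21
G90
G00 X131.346 Y151.677
M3 S172
G1 X98.723 Y88.422 F3762
M5
G00 X42.491 Y29.739
M3 S634
G1 X49.802 Y37.193 F2313
G1 X58.031 Y43.260
G1 X67.176 Y47.940
G1 X77.237 Y51.234
G1 X88.216 Y53.141
G1 X100.111 Y53.662
G1 X112.923 Y52.796
G1 X126.652 Y50.543
M5
G00 X38.516 Y87.220
M3 S172
G1 X38.047 Y89.577 F3762
G1 X36.712 Y91.575
G1 X34.714 Y92.910
G1 X32.357 Y93.379
G1 X30.000 Y92.910
G1 X28.002 Y91.575
G1 X26.667 Y89.577
G1 X26.198 Y87.220
G1 X26.667 Y84.863
G1 X28.002 Y82.865
G1 X30.000 Y81.530
G1 X32.357 Y81.061
G1 X34.714 Y81.530
G1 X36.712 Y82.865
G1 X38.047 Y84.863
G1 X38.516 Y87.220
M5
G00 X16.084 Y112.510
M3 S634
G1 X18.241 Y150.569 F2313
G1 X62.167 Y53.657
G1 X76.788 Y90.972
G1 X66.380 Y137.499
M5
G00 X0.000 Y0.000

1 u = 1 mm; y_m = 169.806 − y.

[1] `<line>` line segment, #ff00ff→engrave S172 F3762: (131.346,151.677) → (98.723,88.422)

[2] `<path>` quadratic bezier, #ff0000→score S634 F2313: (42.491,29.739) → (49.802,37.193) → (58.031,43.260) → (67.176,47.940) → (77.237,51.234) → (88.216,53.141) → (100.111,53.662) → (112.923,52.796) → (126.652,50.543)

[3] `<circle>` circle, #ff00ff→engrave S172 F3762: (38.516,87.220) → (38.047,89.577) → (36.712,91.575) → (34.714,92.910) → (32.357,93.379) → (30.000,92.910) → (28.002,91.575) → (26.667,89.577) → (26.198,87.220) → (26.667,84.863) → (28.002,82.865) → (30.000,81.530) → (32.357,81.061) → (34.714,81.530) → (36.712,82.865) → (38.047,84.863) → (38.516,87.220) (closed)

[4] `<path>` open polyline, #ff0000→score S634 F2313: (16.084,112.510) → (18.241,150.569) → (62.167,53.657) → (76.788,90.972) → (66.380,137.499)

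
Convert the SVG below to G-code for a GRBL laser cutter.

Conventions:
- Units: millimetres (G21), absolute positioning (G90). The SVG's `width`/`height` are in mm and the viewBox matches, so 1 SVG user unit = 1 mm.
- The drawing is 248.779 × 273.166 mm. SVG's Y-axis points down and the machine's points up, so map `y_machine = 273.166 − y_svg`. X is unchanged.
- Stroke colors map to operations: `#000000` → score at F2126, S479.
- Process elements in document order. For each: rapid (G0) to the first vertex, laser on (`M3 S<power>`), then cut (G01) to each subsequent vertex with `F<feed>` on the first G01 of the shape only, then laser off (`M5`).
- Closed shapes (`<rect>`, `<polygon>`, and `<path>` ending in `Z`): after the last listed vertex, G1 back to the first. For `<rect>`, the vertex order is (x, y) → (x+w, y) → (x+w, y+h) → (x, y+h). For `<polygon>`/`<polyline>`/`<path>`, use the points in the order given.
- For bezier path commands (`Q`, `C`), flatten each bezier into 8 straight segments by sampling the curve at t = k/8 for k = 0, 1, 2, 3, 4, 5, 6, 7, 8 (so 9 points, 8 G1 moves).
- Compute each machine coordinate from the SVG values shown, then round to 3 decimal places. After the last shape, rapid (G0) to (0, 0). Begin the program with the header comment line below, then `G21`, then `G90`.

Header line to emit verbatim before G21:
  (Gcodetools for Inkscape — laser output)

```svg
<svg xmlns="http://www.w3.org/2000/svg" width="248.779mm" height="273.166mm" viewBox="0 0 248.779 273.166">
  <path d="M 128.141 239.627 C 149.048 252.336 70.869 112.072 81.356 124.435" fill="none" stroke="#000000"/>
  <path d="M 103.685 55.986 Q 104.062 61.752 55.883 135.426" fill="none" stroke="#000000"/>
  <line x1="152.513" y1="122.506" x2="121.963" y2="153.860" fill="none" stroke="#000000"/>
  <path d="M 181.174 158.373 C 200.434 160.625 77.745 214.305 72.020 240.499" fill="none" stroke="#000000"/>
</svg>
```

(Gcodetools for Inkscape — laser output)
G21
G90
G0 X128.141 Y33.539
M3 S479
G01 X131.703 Y35.347 F2126
G01 X128.176 Y47.915
G01 X119.760 Y67.661
G01 X108.656 Y91.005
G01 X97.063 Y114.365
G01 X87.182 Y134.161
G01 X81.213 Y146.810
G01 X81.356 Y148.731
M5
G0 X103.685 Y217.180
M3 S479
G01 X103.021 Y214.677 F2126
G01 X100.839 Y210.053
G01 X97.140 Y203.306
G01 X91.923 Y194.437
G01 X85.189 Y183.446
G01 X76.938 Y170.333
G01 X67.169 Y155.097
G01 X55.883 Y137.740
M5
G0 X152.513 Y150.660
M3 S479
G01 X121.963 Y119.306 F2126
M5
G0 X181.174 Y114.793
M3 S479
G01 X182.248 Y111.692 F2126
G01 X173.049 Y104.694
G01 X156.610 Y94.725
G01 X135.966 Y82.708
G01 X114.151 Y69.569
G01 X94.199 Y56.233
G01 X79.144 Y43.624
G01 X72.020 Y32.667
M5
G0 X0.000 Y0.000

Since the viewBox matches the mm dimensions, user units are millimetres directly. The only transform is the Y-flip y_m = 273.166 − y_svg.

Shape 1 is a cubic bezier drawn with `<path>`. Its stroke #000000 means score at S479, F2126. After flipping Y the toolpath is (128.141,33.539) → (131.703,35.347) → (128.176,47.915) → (119.760,67.661) → (108.656,91.005) → (97.063,114.365) → (87.182,134.161) → (81.213,146.810) → (81.356,148.731).

Shape 2 is a quadratic bezier drawn with `<path>`. Its stroke #000000 means score at S479, F2126. After flipping Y the toolpath is (103.685,217.180) → (103.021,214.677) → (100.839,210.053) → (97.140,203.306) → (91.923,194.437) → (85.189,183.446) → (76.938,170.333) → (67.169,155.097) → (55.883,137.740).

Shape 3 is a line segment drawn with `<line>`. Its stroke #000000 means score at S479, F2126. After flipping Y the toolpath is (152.513,150.660) → (121.963,119.306).

Shape 4 is a cubic bezier drawn with `<path>`. Its stroke #000000 means score at S479, F2126. After flipping Y the toolpath is (181.174,114.793) → (182.248,111.692) → (173.049,104.694) → (156.610,94.725) → (135.966,82.708) → (114.151,69.569) → (94.199,56.233) → (79.144,43.624) → (72.020,32.667).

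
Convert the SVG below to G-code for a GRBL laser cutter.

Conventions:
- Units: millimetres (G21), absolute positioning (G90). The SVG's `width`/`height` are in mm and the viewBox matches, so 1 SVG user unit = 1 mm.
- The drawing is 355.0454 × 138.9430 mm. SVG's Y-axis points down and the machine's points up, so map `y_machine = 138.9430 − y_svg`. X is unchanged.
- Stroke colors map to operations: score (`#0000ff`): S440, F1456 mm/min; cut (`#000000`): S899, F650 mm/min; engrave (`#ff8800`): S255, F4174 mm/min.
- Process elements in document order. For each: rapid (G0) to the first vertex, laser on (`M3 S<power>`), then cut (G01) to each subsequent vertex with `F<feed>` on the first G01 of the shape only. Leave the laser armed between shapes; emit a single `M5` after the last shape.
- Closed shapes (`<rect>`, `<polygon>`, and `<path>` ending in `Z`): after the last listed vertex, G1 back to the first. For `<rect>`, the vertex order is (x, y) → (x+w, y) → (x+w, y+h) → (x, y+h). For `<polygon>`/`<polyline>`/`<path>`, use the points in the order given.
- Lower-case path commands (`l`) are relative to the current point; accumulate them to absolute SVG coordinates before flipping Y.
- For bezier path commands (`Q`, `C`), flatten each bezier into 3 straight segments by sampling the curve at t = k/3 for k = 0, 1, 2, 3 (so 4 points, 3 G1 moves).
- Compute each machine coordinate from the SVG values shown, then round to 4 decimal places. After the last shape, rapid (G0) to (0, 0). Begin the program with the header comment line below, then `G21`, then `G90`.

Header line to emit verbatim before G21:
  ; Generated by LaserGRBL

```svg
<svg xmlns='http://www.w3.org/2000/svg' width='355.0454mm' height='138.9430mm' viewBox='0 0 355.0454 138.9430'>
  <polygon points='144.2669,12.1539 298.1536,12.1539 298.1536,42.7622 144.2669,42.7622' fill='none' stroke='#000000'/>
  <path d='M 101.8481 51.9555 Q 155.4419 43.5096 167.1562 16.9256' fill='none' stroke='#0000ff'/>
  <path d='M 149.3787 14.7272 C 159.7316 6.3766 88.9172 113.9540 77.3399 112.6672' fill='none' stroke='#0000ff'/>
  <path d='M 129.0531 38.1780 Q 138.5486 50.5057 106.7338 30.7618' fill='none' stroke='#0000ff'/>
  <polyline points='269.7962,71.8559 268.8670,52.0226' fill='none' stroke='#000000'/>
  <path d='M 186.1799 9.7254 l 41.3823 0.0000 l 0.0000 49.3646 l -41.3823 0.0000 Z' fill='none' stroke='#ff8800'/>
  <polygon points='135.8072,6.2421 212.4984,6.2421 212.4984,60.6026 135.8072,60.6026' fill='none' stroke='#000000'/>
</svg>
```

; Generated by LaserGRBL
G21
G90
G0 X144.2669 Y126.7891
M3 S899
G01 X298.1536 Y126.7891 F650
G01 X298.1536 Y96.1808
G01 X144.2669 Y96.1808
G01 X144.2669 Y126.7891
G0 X101.8481 Y86.9875
M3 S440
G01 X132.9240 Y94.6334 F1456
G01 X154.6934 Y106.3101
G01 X167.1562 Y122.0174
G0 X149.3787 Y124.2158
M3 S440
G01 X137.8760 Y102.2494 F1456
G01 X103.4627 Y52.9514
G01 X77.3399 Y26.2758
G0 X129.0531 Y100.7650
M3 S440
G01 X130.7934 Y96.1100 F1456
G01 X123.3536 Y98.5821
G01 X106.7338 Y108.1812
G0 X269.7962 Y67.0871
M3 S899
G01 X268.8670 Y86.9204 F650
G0 X186.1799 Y129.2176
M3 S255
G01 X227.5622 Y129.2176 F4174
G01 X227.5622 Y79.8530
G01 X186.1799 Y79.8530
G01 X186.1799 Y129.2176
G0 X135.8072 Y132.7009
M3 S899
G01 X212.4984 Y132.7009 F650
G01 X212.4984 Y78.3404
G01 X135.8072 Y78.3404
G01 X135.8072 Y132.7009
M5
G0 X0.0000 Y0.0000

1 u = 1 mm; y_m = 138.9430 − y.

[1] `<polygon>` rectangle, #000000→cut S899 F650: (144.2669,126.7891) → (298.1536,126.7891) → (298.1536,96.1808) → (144.2669,96.1808) → (144.2669,126.7891) (closed)

[2] `<path>` quadratic bezier, #0000ff→score S440 F1456: (101.8481,86.9875) → (132.9240,94.6334) → (154.6934,106.3101) → (167.1562,122.0174)

[3] `<path>` cubic bezier, #0000ff→score S440 F1456: (149.3787,124.2158) → (137.8760,102.2494) → (103.4627,52.9514) → (77.3399,26.2758)

[4] `<path>` quadratic bezier, #0000ff→score S440 F1456: (129.0531,100.7650) → (130.7934,96.1100) → (123.3536,98.5821) → (106.7338,108.1812)

[5] `<polyline>` line segment, #000000→cut S899 F650: (269.7962,67.0871) → (268.8670,86.9204)

[6] `<path>` rectangle, #ff8800→engrave S255 F4174: (186.1799,129.2176) → (227.5622,129.2176) → (227.5622,79.8530) → (186.1799,79.8530) → (186.1799,129.2176) (closed)

[7] `<polygon>` rectangle, #000000→cut S899 F650: (135.8072,132.7009) → (212.4984,132.7009) → (212.4984,78.3404) → (135.8072,78.3404) → (135.8072,132.7009) (closed)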